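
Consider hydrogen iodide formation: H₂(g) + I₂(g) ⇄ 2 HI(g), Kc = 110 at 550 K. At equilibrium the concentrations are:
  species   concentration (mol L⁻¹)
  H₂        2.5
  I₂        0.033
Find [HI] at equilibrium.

At equilibrium, Kc = [HI]² / ([H₂]·[I₂]) = 110.
([HI])² / ((2.5)·(0.033)) = 110
[HI]² = 9.08 ⇒ [HI] = 3.0 mol L⁻¹

[HI] = 3.0 mol L⁻¹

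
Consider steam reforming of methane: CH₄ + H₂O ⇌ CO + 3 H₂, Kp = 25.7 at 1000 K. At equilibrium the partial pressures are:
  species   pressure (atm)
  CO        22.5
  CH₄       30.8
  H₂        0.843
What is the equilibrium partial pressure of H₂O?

P(H₂O) = 0.0170 atm

At equilibrium, Kp = P(CO)·P(H₂)³ / (P(CH₄)·P(H₂O)) = 25.7.
(22.5)·(0.843)³ / ((30.8)·(P(H₂O))) = 25.7
P(H₂O) = 0.0170 atm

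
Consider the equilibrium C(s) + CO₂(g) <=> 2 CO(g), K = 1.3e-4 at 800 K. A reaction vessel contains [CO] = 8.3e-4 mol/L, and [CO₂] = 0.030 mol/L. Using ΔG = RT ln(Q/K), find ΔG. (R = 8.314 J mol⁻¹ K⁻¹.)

ΔG = -11.5 kJ/mol

(C is a pure solid — omitted from Q.)
Q = [CO]² / [CO₂] = (8.3e-4)² / (0.030) = 2.30e-5
ΔG = RT ln(Q/K) = (8.314 J mol⁻¹ K⁻¹)(800 K) × ln(2.30e-5/1.3e-4)
   = (6.651 kJ/mol)(-1.732) = -11.5 kJ/mol
ΔG < 0, so the forward reaction is spontaneous (proceeds forward).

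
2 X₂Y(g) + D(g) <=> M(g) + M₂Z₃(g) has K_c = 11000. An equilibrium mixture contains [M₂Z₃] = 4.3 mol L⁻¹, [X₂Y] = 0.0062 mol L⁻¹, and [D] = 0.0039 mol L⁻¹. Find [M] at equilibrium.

[M] = 3.8e-4 mol L⁻¹

At equilibrium, K_c = [M]·[M₂Z₃] / ([X₂Y]²·[D]) = 11000.
([M])·(4.3) / ((0.0062)²·(0.0039)) = 11000
[M] = 3.84e-4 = 3.8e-4 mol L⁻¹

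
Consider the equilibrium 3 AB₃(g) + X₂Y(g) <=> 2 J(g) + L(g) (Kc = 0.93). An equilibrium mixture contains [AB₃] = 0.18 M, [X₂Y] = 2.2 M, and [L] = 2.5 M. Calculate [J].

[J] = 0.069 M

At equilibrium, Kc = [J]²·[L] / ([AB₃]³·[X₂Y]) = 0.93.
([J])²·(2.5) / ((0.18)³·(2.2)) = 0.93
[J]² = 0.00477 ⇒ [J] = 0.069 M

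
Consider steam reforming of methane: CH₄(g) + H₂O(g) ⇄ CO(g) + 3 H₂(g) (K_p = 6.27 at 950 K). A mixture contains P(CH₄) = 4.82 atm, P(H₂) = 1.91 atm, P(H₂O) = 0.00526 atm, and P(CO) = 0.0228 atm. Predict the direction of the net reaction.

Q_p = P(CO)·P(H₂)³ / (P(CH₄)·P(H₂O)) = (0.0228)·(1.91)³ / ((4.82)·(0.00526)) = 6.27
Q_p = 6.27 = K_p, so the system is already at equilibrium.

at equilibrium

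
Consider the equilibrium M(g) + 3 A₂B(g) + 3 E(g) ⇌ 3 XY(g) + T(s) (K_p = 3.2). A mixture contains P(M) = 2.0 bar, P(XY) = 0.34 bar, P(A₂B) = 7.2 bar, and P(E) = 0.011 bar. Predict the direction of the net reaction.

to the left

(T is a pure solid — omitted from Q_p.)
Q_p = P(XY)³ / (P(M)·P(A₂B)³·P(E)³) = (0.34)³ / ((2.0)·(7.2)³·(0.011)³) = 40
Q_p = 40 > K_p = 3.2, so the reverse reaction proceeds.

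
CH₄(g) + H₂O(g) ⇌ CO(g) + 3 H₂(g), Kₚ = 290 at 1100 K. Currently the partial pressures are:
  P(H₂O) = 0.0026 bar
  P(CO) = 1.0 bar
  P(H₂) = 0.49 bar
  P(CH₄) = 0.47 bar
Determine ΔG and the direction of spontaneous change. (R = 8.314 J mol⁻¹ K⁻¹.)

ΔG = -10.1 kJ/mol; the forward reaction is spontaneous

Qₚ = P(CO)·P(H₂)³ / (P(CH₄)·P(H₂O)) = (1.0)·(0.49)³ / ((0.47)·(0.0026)) = 96.3
ΔG = RT ln(Qₚ/Kₚ) = (8.314 J mol⁻¹ K⁻¹)(1100 K) × ln(96.3/290)
   = (9.145 kJ/mol)(-1.102) = -10.1 kJ/mol
ΔG < 0, so the forward reaction is spontaneous (proceeds forward).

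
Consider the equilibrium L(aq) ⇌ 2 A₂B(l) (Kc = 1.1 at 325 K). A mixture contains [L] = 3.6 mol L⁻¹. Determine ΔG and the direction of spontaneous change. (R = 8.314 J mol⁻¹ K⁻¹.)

ΔG = -3.72 kJ/mol; the forward reaction is spontaneous

(A₂B is a pure liquid — omitted from Qc.)
Qc = 1 / [L] = 1 / (3.6) = 0.278
ΔG = RT ln(Qc/Kc) = (8.314 J mol⁻¹ K⁻¹)(325 K) × ln(0.278/1.1)
   = (2.702 kJ/mol)(-1.375) = -3.72 kJ/mol
ΔG < 0, so the forward reaction is spontaneous (proceeds forward).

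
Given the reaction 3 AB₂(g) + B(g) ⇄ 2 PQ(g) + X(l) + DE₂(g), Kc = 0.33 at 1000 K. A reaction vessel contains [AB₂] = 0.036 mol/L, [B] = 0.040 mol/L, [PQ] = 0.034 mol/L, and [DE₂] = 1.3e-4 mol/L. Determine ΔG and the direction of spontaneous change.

(X is a pure liquid — omitted from Qc.)
Qc = [PQ]²·[DE₂] / ([AB₂]³·[B]) = (0.034)²·(1.3e-4) / ((0.036)³·(0.040)) = 0.0805
ΔG = RT ln(Qc/Kc) = (8.314 J mol⁻¹ K⁻¹)(1000 K) × ln(0.0805/0.33)
   = (8.314 kJ/mol)(-1.411) = -11.7 kJ/mol
ΔG < 0, so the forward reaction is spontaneous (proceeds forward).

ΔG = -11.7 kJ/mol; the forward reaction is spontaneous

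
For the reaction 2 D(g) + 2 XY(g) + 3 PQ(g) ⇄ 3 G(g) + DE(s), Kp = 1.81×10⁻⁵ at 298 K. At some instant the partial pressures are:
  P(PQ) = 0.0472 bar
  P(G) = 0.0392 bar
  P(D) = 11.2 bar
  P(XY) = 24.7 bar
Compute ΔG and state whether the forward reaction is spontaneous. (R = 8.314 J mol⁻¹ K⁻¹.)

ΔG = -2.19 kJ/mol; the forward reaction is spontaneous

(DE is a pure solid — omitted from Qp.)
Qp = P(G)³ / (P(D)²·P(XY)²·P(PQ)³) = (0.0392)³ / ((11.2)²·(24.7)²·(0.0472)³) = 7.49×10⁻⁶
ΔG = RT ln(Qp/Kp) = (8.314 J mol⁻¹ K⁻¹)(298 K) × ln(7.49×10⁻⁶/1.81×10⁻⁵)
   = (2.478 kJ/mol)(-0.8823) = -2.19 kJ/mol
ΔG < 0, so the forward reaction is spontaneous (proceeds forward).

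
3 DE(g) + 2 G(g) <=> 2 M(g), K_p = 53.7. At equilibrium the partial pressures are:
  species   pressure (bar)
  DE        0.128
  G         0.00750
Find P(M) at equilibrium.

P(M) = 0.00252 bar

At equilibrium, K_p = P(M)² / (P(DE)³·P(G)²) = 53.7.
(P(M))² / ((0.128)³·(0.00750)²) = 53.7
P(M)² = 6.33e-6 ⇒ P(M) = 0.00252 bar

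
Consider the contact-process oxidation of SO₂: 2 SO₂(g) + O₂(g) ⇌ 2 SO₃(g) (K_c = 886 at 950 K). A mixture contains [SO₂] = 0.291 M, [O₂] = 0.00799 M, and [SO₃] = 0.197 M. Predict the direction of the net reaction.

toward products

Q_c = [SO₃]² / ([SO₂]²·[O₂]) = (0.197)² / ((0.291)²·(0.00799)) = 57.4
Q_c = 57.4 < K_c = 886, so the forward reaction proceeds.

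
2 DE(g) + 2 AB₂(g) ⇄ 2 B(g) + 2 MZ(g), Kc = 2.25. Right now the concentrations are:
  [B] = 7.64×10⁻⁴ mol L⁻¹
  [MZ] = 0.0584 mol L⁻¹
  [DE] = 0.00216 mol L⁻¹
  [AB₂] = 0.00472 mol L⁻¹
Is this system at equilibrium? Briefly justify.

no; Q > K, reaction proceeds in reverse

Qc = [B]²·[MZ]² / ([DE]²·[AB₂]²) = (7.64×10⁻⁴)²·(0.0584)² / ((0.00216)²·(0.00472)²) = 19.2
Qc = 19.2 > Kc = 2.25: net reverse reaction.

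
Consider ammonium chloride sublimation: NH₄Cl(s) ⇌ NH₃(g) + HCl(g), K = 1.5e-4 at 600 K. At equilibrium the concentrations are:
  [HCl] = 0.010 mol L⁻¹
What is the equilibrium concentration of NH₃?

[NH₃] = 0.015 mol L⁻¹

(NH₄Cl is a pure solid — omitted from K.)
At equilibrium, K = [NH₃]·[HCl] = 1.5e-4.
([NH₃])·(0.010) = 1.5e-4
[NH₃] = 0.0150 = 0.015 mol L⁻¹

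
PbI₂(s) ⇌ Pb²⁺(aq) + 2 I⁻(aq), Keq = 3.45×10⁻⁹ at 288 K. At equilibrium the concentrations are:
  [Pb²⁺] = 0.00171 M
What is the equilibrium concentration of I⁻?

[I⁻] = 0.00142 M

(PbI₂ is a pure solid — omitted from Keq.)
At equilibrium, Keq = [Pb²⁺]·[I⁻]² = 3.45×10⁻⁹.
(0.00171)·([I⁻])² = 3.45×10⁻⁹
[I⁻]² = 2.02×10⁻⁶ ⇒ [I⁻] = 0.00142 M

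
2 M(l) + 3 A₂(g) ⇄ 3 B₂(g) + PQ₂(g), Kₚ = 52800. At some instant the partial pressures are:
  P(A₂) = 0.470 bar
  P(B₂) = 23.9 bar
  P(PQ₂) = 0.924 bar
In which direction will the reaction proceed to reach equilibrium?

toward reactants

(M is a pure liquid — omitted from Qₚ.)
Qₚ = P(B₂)³·P(PQ₂) / P(A₂)³ = (23.9)³·(0.924) / (0.470)³ = 1.21×10⁵
Qₚ = 1.21×10⁵ > Kₚ = 52800, so the reverse reaction proceeds.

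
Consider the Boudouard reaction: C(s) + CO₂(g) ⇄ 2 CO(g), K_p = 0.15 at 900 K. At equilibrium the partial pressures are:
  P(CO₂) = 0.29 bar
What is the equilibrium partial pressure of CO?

(C is a pure solid — omitted from K_p.)
At equilibrium, K_p = P(CO)² / P(CO₂) = 0.15.
(P(CO))² / (0.29) = 0.15
P(CO)² = 0.0435 ⇒ P(CO) = 0.21 bar

P(CO) = 0.21 bar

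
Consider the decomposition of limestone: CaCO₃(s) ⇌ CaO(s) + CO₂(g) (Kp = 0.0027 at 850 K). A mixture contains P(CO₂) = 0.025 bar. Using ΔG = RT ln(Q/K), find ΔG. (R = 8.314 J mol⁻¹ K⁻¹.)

(CaCO₃, CaO are pure solids — omitted from Qp.)
Qp = P(CO₂) = 0.0250
ΔG = RT ln(Qp/Kp) = (8.314 J mol⁻¹ K⁻¹)(850 K) × ln(0.0250/0.0027)
   = (7.067 kJ/mol)(2.226) = 15.7 kJ/mol
ΔG > 0, so the forward reaction is non-spontaneous (proceeds in reverse).

ΔG = 15.7 kJ/mol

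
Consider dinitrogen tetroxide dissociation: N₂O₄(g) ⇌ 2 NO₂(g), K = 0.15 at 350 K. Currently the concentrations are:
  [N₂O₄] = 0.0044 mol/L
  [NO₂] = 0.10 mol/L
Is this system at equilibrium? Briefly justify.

no; Q > K, reaction proceeds in reverse

Q = [NO₂]² / [N₂O₄] = (0.10)² / (0.0044) = 2.3
Q = 2.3 > K = 0.15: net reverse reaction.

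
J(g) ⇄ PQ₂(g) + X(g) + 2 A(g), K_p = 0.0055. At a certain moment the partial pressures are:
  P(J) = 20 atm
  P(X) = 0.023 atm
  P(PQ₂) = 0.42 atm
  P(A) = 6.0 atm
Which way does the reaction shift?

Q_p = P(PQ₂)·P(X)·P(A)² / P(J) = (0.42)·(0.023)·(6.0)² / (20) = 0.017
Q_p = 0.017 > K_p = 0.0055, so the reverse reaction proceeds.

to the left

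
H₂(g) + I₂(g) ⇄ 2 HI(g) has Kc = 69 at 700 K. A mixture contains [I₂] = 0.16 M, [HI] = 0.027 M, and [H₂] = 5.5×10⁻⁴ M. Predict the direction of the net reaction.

forward (toward products)

Qc = [HI]² / ([H₂]·[I₂]) = (0.027)² / ((5.5×10⁻⁴)·(0.16)) = 8.3
Qc = 8.3 < Kc = 69, so the forward reaction proceeds.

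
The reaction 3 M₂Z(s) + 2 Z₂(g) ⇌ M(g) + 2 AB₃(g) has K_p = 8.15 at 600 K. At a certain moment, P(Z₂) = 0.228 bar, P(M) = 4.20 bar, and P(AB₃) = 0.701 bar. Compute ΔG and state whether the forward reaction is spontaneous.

ΔG = 7.90 kJ/mol; the forward reaction is non-spontaneous

(M₂Z is a pure solid — omitted from Q_p.)
Q_p = P(M)·P(AB₃)² / P(Z₂)² = (4.20)·(0.701)² / (0.228)² = 39.7
ΔG = RT ln(Q_p/K_p) = (8.314 J mol⁻¹ K⁻¹)(600 K) × ln(39.7/8.15)
   = (4.988 kJ/mol)(1.583) = 7.90 kJ/mol
ΔG > 0, so the forward reaction is non-spontaneous (proceeds in reverse).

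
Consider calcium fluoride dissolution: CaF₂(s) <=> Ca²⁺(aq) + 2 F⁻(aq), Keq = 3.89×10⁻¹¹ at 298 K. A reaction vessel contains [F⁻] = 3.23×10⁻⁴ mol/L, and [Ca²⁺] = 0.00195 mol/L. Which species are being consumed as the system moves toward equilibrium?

Ca²⁺, F⁻ (products)

(CaF₂ is a pure solid — omitted from Q.)
Q = [Ca²⁺]·[F⁻]² = (0.00195)·(3.23×10⁻⁴)² = 2.03×10⁻¹⁰
Q = 2.03×10⁻¹⁰ > Keq = 3.89×10⁻¹¹: net reverse reaction.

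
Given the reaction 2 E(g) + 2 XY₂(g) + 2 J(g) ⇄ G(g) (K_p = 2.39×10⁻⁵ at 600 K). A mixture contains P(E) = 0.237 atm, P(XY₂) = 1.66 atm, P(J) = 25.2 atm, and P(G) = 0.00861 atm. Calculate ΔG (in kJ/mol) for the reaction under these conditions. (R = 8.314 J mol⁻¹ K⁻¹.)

Q_p = P(G) / (P(E)²·P(XY₂)²·P(J)²) = (0.00861) / ((0.237)²·(1.66)²·(25.2)²) = 8.76×10⁻⁵
ΔG = RT ln(Q_p/K_p) = (8.314 J mol⁻¹ K⁻¹)(600 K) × ln(8.76×10⁻⁵/2.39×10⁻⁵)
   = (4.988 kJ/mol)(1.299) = 6.48 kJ/mol
ΔG > 0, so the forward reaction is non-spontaneous (proceeds in reverse).

ΔG = 6.48 kJ/mol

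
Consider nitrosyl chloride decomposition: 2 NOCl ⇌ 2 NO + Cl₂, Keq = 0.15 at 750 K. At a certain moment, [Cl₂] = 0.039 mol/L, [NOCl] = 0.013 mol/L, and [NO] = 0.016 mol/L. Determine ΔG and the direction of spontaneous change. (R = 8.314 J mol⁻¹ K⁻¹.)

ΔG = -5.81 kJ/mol; the forward reaction is spontaneous

Q = [NO]²·[Cl₂] / [NOCl]² = (0.016)²·(0.039) / (0.013)² = 0.0591
ΔG = RT ln(Q/Keq) = (8.314 J mol⁻¹ K⁻¹)(750 K) × ln(0.0591/0.15)
   = (6.236 kJ/mol)(-0.9314) = -5.81 kJ/mol
ΔG < 0, so the forward reaction is spontaneous (proceeds forward).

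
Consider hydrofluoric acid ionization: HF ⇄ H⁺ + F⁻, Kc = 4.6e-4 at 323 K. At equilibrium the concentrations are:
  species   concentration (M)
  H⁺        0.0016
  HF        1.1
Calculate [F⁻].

At equilibrium, Kc = [H⁺]·[F⁻] / [HF] = 4.6e-4.
(0.0016)·([F⁻]) / (1.1) = 4.6e-4
[F⁻] = 0.316 = 0.32 M

[F⁻] = 0.32 M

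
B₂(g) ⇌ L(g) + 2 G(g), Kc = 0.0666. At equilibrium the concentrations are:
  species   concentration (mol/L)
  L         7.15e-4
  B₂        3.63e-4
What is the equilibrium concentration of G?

[G] = 0.184 mol/L

At equilibrium, Kc = [L]·[G]² / [B₂] = 0.0666.
(7.15e-4)·([G])² / (3.63e-4) = 0.0666
[G]² = 0.0338 ⇒ [G] = 0.184 mol/L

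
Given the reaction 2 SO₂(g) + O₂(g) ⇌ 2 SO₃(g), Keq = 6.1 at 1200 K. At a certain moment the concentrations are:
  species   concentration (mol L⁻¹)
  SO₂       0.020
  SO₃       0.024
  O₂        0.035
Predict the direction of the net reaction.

Q = [SO₃]² / ([SO₂]²·[O₂]) = (0.024)² / ((0.020)²·(0.035)) = 41
Q = 41 > Keq = 6.1, so the reverse reaction proceeds.

in the reverse direction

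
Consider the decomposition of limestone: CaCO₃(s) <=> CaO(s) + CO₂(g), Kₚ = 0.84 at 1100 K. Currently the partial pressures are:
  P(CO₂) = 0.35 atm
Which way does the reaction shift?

toward products

(CaCO₃, CaO are pure solids — omitted from Qₚ.)
Qₚ = P(CO₂) = 0.35
Qₚ = 0.35 < Kₚ = 0.84, so the forward reaction proceeds.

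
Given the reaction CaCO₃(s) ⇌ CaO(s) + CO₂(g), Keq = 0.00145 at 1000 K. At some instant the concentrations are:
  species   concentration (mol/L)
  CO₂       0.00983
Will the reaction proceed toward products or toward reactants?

reverse (toward reactants)

(CaCO₃, CaO are pure solids — omitted from Q.)
Q = [CO₂] = 0.00983
Q = 0.00983 > Keq = 0.00145, so the reverse reaction proceeds.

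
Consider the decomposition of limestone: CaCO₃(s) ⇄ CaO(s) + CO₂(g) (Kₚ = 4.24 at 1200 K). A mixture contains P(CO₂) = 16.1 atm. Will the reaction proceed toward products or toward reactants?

(CaCO₃, CaO are pure solids — omitted from Qₚ.)
Qₚ = P(CO₂) = 16.1
Qₚ = 16.1 > Kₚ = 4.24, so the reverse reaction proceeds.

in the reverse direction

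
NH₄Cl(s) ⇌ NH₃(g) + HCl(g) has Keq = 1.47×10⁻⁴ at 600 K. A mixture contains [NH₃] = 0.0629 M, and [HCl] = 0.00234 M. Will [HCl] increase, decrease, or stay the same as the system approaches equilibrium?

(NH₄Cl is a pure solid — omitted from Q.)
Q = [NH₃]·[HCl] = (0.0629)·(0.00234) = 1.47×10⁻⁴
Q = 1.47×10⁻⁴ = Keq; the system is at equilibrium.

stay the same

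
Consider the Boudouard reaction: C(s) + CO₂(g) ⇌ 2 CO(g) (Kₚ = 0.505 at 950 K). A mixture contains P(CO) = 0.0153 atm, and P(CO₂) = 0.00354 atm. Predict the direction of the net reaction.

(C is a pure solid — omitted from Qₚ.)
Qₚ = P(CO)² / P(CO₂) = (0.0153)² / (0.00354) = 0.0661
Qₚ = 0.0661 < Kₚ = 0.505, so the forward reaction proceeds.

to the right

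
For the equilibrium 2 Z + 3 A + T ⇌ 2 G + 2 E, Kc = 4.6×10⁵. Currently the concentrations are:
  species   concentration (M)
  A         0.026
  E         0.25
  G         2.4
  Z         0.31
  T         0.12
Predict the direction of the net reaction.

in the reverse direction

Qc = [G]²·[E]² / ([Z]²·[A]³·[T]) = (2.4)²·(0.25)² / ((0.31)²·(0.026)³·(0.12)) = 1.8×10⁶
Qc = 1.8×10⁶ > Kc = 4.6×10⁵, so the reverse reaction proceeds.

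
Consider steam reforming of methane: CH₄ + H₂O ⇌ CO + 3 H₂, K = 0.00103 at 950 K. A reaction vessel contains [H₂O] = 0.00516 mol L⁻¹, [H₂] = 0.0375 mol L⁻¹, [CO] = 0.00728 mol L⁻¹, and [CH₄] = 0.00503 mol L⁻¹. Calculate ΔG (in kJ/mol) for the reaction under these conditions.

ΔG = 21.0 kJ/mol

Q = [CO]·[H₂]³ / ([CH₄]·[H₂O]) = (0.00728)·(0.0375)³ / ((0.00503)·(0.00516)) = 0.0148
ΔG = RT ln(Q/K) = (8.314 J mol⁻¹ K⁻¹)(950 K) × ln(0.0148/0.00103)
   = (7.898 kJ/mol)(2.665) = 21.0 kJ/mol
ΔG > 0, so the forward reaction is non-spontaneous (proceeds in reverse).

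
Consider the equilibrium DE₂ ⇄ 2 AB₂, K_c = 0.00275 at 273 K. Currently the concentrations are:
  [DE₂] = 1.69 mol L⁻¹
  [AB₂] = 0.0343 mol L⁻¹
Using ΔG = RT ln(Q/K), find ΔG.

ΔG = -3.12 kJ/mol

Q_c = [AB₂]² / [DE₂] = (0.0343)² / (1.69) = 6.96×10⁻⁴
ΔG = RT ln(Q_c/K_c) = (8.314 J mol⁻¹ K⁻¹)(273 K) × ln(6.96×10⁻⁴/0.00275)
   = (2.270 kJ/mol)(-1.374) = -3.12 kJ/mol
ΔG < 0, so the forward reaction is spontaneous (proceeds forward).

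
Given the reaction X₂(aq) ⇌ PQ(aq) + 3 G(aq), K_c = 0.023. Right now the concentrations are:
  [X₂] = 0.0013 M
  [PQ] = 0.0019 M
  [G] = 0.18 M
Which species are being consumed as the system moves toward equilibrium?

X₂ (reactants)

Q_c = [PQ]·[G]³ / [X₂] = (0.0019)·(0.18)³ / (0.0013) = 0.0085
Q_c = 0.0085 < K_c = 0.023: net forward reaction.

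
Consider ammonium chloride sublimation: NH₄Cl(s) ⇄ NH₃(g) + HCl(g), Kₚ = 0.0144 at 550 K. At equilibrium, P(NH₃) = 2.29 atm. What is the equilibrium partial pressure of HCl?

P(HCl) = 0.00629 atm

(NH₄Cl is a pure solid — omitted from Kₚ.)
At equilibrium, Kₚ = P(NH₃)·P(HCl) = 0.0144.
(2.29)·(P(HCl)) = 0.0144
P(HCl) = 0.00629 atm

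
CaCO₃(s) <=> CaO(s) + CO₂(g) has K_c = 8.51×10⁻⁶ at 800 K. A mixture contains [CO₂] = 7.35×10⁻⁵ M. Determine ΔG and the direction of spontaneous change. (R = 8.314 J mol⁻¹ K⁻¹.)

ΔG = 14.3 kJ/mol; the forward reaction is non-spontaneous

(CaCO₃, CaO are pure solids — omitted from Q_c.)
Q_c = [CO₂] = 7.35×10⁻⁵
ΔG = RT ln(Q_c/K_c) = (8.314 J mol⁻¹ K⁻¹)(800 K) × ln(7.35×10⁻⁵/8.51×10⁻⁶)
   = (6.651 kJ/mol)(2.156) = 14.3 kJ/mol
ΔG > 0, so the forward reaction is non-spontaneous (proceeds in reverse).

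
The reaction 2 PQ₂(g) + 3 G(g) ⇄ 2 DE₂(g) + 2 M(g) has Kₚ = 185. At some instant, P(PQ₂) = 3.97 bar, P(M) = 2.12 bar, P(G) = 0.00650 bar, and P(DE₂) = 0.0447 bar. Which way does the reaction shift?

Qₚ = P(DE₂)²·P(M)² / (P(PQ₂)²·P(G)³) = (0.0447)²·(2.12)² / ((3.97)²·(0.00650)³) = 2070
Qₚ = 2070 > Kₚ = 185, so the reverse reaction proceeds.

reverse (toward reactants)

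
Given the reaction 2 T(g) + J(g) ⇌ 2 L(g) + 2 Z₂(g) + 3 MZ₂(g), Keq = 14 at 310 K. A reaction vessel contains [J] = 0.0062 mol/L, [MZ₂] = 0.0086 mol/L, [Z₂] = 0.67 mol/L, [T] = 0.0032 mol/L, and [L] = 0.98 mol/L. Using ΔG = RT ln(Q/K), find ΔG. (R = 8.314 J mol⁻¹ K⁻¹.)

Q = [L]²·[Z₂]²·[MZ₂]³ / ([T]²·[J]) = (0.98)²·(0.67)²·(0.0086)³ / ((0.0032)²·(0.0062)) = 4.32
ΔG = RT ln(Q/Keq) = (8.314 J mol⁻¹ K⁻¹)(310 K) × ln(4.32/14)
   = (2.577 kJ/mol)(-1.176) = -3.03 kJ/mol
ΔG < 0, so the forward reaction is spontaneous (proceeds forward).

ΔG = -3.03 kJ/mol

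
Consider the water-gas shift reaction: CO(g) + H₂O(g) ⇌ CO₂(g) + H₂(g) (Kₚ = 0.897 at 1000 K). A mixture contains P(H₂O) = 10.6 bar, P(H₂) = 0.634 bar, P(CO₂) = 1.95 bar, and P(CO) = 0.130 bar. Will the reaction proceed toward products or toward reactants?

no net change (already at equilibrium)

Qₚ = P(CO₂)·P(H₂) / (P(CO)·P(H₂O)) = (1.95)·(0.634) / ((0.130)·(10.6)) = 0.897
Qₚ = 0.897 = Kₚ, so the system is already at equilibrium.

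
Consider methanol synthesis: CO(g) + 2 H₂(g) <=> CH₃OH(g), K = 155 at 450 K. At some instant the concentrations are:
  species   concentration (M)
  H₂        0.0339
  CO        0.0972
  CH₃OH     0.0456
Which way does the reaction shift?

Q = [CH₃OH] / ([CO]·[H₂]²) = (0.0456) / ((0.0972)·(0.0339)²) = 408
Q = 408 > K = 155, so the reverse reaction proceeds.

in the reverse direction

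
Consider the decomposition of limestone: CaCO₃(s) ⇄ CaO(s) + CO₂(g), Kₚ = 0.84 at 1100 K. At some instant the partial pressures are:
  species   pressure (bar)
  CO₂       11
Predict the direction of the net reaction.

(CaCO₃, CaO are pure solids — omitted from Qₚ.)
Qₚ = P(CO₂) = 11
Qₚ = 11 > Kₚ = 0.84, so the reverse reaction proceeds.

toward reactants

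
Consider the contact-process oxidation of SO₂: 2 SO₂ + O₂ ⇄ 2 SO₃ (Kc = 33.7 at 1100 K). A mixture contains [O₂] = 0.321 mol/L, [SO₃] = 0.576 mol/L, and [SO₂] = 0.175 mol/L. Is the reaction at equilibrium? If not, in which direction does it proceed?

Qc = [SO₃]² / ([SO₂]²·[O₂]) = (0.576)² / ((0.175)²·(0.321)) = 33.7
Qc = 33.7 = Kc, so the system is already at equilibrium.

no net change (already at equilibrium)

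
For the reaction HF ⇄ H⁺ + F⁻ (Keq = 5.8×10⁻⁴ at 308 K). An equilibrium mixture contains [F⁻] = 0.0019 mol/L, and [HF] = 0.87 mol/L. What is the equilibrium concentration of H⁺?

[H⁺] = 0.27 mol/L

At equilibrium, Keq = [H⁺]·[F⁻] / [HF] = 5.8×10⁻⁴.
([H⁺])·(0.0019) / (0.87) = 5.8×10⁻⁴
[H⁺] = 0.266 = 0.27 mol/L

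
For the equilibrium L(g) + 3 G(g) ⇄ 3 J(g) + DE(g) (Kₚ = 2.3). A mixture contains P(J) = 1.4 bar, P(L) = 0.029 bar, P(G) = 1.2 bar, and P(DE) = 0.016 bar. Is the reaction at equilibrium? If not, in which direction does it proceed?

Qₚ = P(J)³·P(DE) / (P(L)·P(G)³) = (1.4)³·(0.016) / ((0.029)·(1.2)³) = 0.88
Qₚ = 0.88 < Kₚ = 2.3, so the forward reaction proceeds.

toward products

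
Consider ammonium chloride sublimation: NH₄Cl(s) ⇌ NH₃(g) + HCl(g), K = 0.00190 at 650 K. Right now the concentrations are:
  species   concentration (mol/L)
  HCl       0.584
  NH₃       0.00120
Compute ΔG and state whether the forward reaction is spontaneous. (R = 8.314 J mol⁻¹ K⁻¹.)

ΔG = -5.39 kJ/mol; the forward reaction is spontaneous

(NH₄Cl is a pure solid — omitted from Q.)
Q = [NH₃]·[HCl] = (0.00120)·(0.584) = 7.01×10⁻⁴
ΔG = RT ln(Q/K) = (8.314 J mol⁻¹ K⁻¹)(650 K) × ln(7.01×10⁻⁴/0.00190)
   = (5.404 kJ/mol)(-0.9971) = -5.39 kJ/mol
ΔG < 0, so the forward reaction is spontaneous (proceeds forward).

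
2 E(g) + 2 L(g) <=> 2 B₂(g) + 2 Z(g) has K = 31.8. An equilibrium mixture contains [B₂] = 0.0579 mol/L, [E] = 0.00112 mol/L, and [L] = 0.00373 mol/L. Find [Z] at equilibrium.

At equilibrium, K = [B₂]²·[Z]² / ([E]²·[L]²) = 31.8.
(0.0579)²·([Z])² / ((0.00112)²·(0.00373)²) = 31.8
[Z]² = 1.66e-7 ⇒ [Z] = 4.07e-4 mol/L

[Z] = 4.07e-4 mol/L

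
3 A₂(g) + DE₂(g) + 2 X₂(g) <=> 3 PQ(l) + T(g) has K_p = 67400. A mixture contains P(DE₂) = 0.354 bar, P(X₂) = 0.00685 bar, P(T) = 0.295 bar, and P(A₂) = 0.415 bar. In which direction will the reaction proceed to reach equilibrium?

(PQ is a pure liquid — omitted from Q_p.)
Q_p = P(T) / (P(A₂)³·P(DE₂)·P(X₂)²) = (0.295) / ((0.415)³·(0.354)·(0.00685)²) = 2.48e5
Q_p = 2.48e5 > K_p = 67400, so the reverse reaction proceeds.

reverse (toward reactants)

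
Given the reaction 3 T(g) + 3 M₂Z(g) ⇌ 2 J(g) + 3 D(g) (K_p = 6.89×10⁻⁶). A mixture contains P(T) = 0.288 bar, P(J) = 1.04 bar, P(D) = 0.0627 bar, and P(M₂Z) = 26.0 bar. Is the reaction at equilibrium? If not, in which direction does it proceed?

in the forward direction

Q_p = P(J)²·P(D)³ / (P(T)³·P(M₂Z)³) = (1.04)²·(0.0627)³ / ((0.288)³·(26.0)³) = 6.35×10⁻⁷
Q_p = 6.35×10⁻⁷ < K_p = 6.89×10⁻⁶, so the forward reaction proceeds.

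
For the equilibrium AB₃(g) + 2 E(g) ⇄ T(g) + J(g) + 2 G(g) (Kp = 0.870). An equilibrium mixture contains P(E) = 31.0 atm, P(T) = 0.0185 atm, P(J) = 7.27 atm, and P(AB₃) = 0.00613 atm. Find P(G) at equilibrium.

At equilibrium, Kp = P(T)·P(J)·P(G)² / (P(AB₃)·P(E)²) = 0.870.
(0.0185)·(7.27)·(P(G))² / ((0.00613)·(31.0)²) = 0.870
P(G)² = 38.1 ⇒ P(G) = 6.17 atm

P(G) = 6.17 atm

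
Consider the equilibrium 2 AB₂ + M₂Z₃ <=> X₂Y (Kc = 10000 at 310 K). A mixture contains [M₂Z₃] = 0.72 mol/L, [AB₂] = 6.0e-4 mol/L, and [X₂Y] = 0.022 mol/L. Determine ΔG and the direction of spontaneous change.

Qc = [X₂Y] / ([AB₂]²·[M₂Z₃]) = (0.022) / ((6.0e-4)²·(0.72)) = 84900
ΔG = RT ln(Qc/Kc) = (8.314 J mol⁻¹ K⁻¹)(310 K) × ln(84900/10000)
   = (2.577 kJ/mol)(2.139) = 5.51 kJ/mol
ΔG > 0, so the forward reaction is non-spontaneous (proceeds in reverse).

ΔG = 5.51 kJ/mol; the forward reaction is non-spontaneous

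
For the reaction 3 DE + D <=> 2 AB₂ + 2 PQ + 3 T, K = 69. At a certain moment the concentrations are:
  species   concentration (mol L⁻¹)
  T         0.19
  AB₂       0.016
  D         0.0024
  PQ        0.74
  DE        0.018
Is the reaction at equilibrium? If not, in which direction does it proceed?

neither direction; the system is at equilibrium

Q = [AB₂]²·[PQ]²·[T]³ / ([DE]³·[D]) = (0.016)²·(0.74)²·(0.19)³ / ((0.018)³·(0.0024)) = 69
Q = 69 = K, so the system is already at equilibrium.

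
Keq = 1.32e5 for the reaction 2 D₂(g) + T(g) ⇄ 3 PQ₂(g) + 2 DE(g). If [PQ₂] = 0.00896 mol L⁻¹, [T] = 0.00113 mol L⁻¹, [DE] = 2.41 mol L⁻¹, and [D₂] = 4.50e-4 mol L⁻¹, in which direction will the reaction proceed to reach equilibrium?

Q = [PQ₂]³·[DE]² / ([D₂]²·[T]) = (0.00896)³·(2.41)² / ((4.50e-4)²·(0.00113)) = 18300
Q = 18300 < Keq = 1.32e5, so the forward reaction proceeds.

to the right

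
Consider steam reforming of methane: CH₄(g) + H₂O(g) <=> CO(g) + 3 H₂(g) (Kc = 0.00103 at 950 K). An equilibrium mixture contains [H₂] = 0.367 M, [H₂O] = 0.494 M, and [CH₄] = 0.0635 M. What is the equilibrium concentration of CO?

At equilibrium, Kc = [CO]·[H₂]³ / ([CH₄]·[H₂O]) = 0.00103.
([CO])·(0.367)³ / ((0.0635)·(0.494)) = 0.00103
[CO] = 6.54×10⁻⁴ M

[CO] = 6.54×10⁻⁴ M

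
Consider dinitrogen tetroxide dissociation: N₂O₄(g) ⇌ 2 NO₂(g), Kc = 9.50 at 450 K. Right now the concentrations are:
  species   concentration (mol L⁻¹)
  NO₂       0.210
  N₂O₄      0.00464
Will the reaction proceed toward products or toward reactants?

Qc = [NO₂]² / [N₂O₄] = (0.210)² / (0.00464) = 9.50
Qc = 9.50 = Kc, so the system is already at equilibrium.

neither direction; the system is at equilibrium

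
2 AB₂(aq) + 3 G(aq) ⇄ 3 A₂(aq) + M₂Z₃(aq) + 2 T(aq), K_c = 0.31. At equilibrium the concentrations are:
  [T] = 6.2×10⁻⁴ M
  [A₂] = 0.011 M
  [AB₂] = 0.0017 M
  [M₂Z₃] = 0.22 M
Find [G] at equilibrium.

At equilibrium, K_c = [A₂]³·[M₂Z₃]·[T]² / ([AB₂]²·[G]³) = 0.31.
(0.011)³·(0.22)·(6.2×10⁻⁴)² / ((0.0017)²·([G])³) = 0.31
[G]³ = 1.26×10⁻⁷ ⇒ [G] = 0.0050 M

[G] = 0.0050 M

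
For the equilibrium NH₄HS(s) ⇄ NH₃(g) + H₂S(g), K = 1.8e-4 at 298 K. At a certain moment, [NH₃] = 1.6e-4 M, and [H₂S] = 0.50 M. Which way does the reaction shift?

(NH₄HS is a pure solid — omitted from Q.)
Q = [NH₃]·[H₂S] = (1.6e-4)·(0.50) = 8.0e-5
Q = 8.0e-5 < K = 1.8e-4, so the forward reaction proceeds.

to the right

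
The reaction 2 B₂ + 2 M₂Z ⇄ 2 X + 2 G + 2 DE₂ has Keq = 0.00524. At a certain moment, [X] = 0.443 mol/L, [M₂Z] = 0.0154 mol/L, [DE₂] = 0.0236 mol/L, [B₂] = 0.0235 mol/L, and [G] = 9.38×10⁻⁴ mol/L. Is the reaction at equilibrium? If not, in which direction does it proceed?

to the right

Q = [X]²·[G]²·[DE₂]² / ([B₂]²·[M₂Z]²) = (0.443)²·(9.38×10⁻⁴)²·(0.0236)² / ((0.0235)²·(0.0154)²) = 7.34×10⁻⁴
Q = 7.34×10⁻⁴ < Keq = 0.00524, so the forward reaction proceeds.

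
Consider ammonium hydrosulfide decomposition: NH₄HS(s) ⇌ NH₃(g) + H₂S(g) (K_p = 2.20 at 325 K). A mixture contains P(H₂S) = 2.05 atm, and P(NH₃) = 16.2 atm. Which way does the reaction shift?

reverse (toward reactants)

(NH₄HS is a pure solid — omitted from Q_p.)
Q_p = P(NH₃)·P(H₂S) = (16.2)·(2.05) = 33.2
Q_p = 33.2 > K_p = 2.20, so the reverse reaction proceeds.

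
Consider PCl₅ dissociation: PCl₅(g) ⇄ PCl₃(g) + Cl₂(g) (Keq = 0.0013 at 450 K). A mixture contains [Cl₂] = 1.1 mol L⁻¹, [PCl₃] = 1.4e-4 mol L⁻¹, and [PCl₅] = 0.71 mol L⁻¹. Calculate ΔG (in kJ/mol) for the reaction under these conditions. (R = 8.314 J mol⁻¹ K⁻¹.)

Q = [PCl₃]·[Cl₂] / [PCl₅] = (1.4e-4)·(1.1) / (0.71) = 2.17e-4
ΔG = RT ln(Q/Keq) = (8.314 J mol⁻¹ K⁻¹)(450 K) × ln(2.17e-4/0.0013)
   = (3.741 kJ/mol)(-1.790) = -6.70 kJ/mol
ΔG < 0, so the forward reaction is spontaneous (proceeds forward).

ΔG = -6.70 kJ/mol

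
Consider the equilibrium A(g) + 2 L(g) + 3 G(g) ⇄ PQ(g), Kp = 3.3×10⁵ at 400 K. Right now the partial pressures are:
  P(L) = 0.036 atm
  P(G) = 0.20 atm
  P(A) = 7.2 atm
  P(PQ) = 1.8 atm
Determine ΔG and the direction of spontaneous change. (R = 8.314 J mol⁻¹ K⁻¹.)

Qp = P(PQ) / (P(A)·P(L)²·P(G)³) = (1.8) / ((7.2)·(0.036)²·(0.20)³) = 24100
ΔG = RT ln(Qp/Kp) = (8.314 J mol⁻¹ K⁻¹)(400 K) × ln(24100/3.3×10⁵)
   = (3.326 kJ/mol)(-2.617) = -8.70 kJ/mol
ΔG < 0, so the forward reaction is spontaneous (proceeds forward).

ΔG = -8.70 kJ/mol; the forward reaction is spontaneous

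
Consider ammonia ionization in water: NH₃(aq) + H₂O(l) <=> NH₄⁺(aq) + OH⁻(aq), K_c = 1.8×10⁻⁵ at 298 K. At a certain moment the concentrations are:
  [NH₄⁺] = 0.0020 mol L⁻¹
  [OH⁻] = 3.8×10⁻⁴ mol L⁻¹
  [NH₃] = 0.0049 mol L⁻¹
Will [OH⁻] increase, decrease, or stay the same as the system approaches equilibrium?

(H₂O is a pure liquid — omitted from Q_c.)
Q_c = [NH₄⁺]·[OH⁻] / [NH₃] = (0.0020)·(3.8×10⁻⁴) / (0.0049) = 1.6×10⁻⁴
Q_c = 1.6×10⁻⁴ > K_c = 1.8×10⁻⁵: net reverse reaction.
OH⁻ is a product, so it decreases.

decrease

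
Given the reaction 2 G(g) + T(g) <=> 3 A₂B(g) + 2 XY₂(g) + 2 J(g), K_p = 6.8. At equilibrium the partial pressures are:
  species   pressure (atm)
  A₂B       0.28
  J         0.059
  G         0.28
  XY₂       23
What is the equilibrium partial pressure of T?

P(T) = 0.076 atm

At equilibrium, K_p = P(A₂B)³·P(XY₂)²·P(J)² / (P(G)²·P(T)) = 6.8.
(0.28)³·(23)²·(0.059)² / ((0.28)²·(P(T))) = 6.8
P(T) = 0.0758 = 0.076 atm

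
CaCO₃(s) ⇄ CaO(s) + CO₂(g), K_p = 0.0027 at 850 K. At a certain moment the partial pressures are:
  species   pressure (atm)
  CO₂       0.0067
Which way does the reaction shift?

(CaCO₃, CaO are pure solids — omitted from Q_p.)
Q_p = P(CO₂) = 0.0067
Q_p = 0.0067 > K_p = 0.0027, so the reverse reaction proceeds.

reverse (toward reactants)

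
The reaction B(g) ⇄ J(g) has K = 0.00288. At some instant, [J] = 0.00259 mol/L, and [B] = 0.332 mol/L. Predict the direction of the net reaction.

Q = [J] / [B] = (0.00259) / (0.332) = 0.00780
Q = 0.00780 > K = 0.00288, so the reverse reaction proceeds.

to the left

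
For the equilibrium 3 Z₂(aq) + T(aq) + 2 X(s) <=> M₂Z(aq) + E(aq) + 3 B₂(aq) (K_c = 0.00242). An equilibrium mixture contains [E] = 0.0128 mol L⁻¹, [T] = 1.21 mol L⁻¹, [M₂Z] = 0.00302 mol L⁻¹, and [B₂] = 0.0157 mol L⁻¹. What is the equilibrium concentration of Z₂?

(X is a pure solid — omitted from K_c.)
At equilibrium, K_c = [M₂Z]·[E]·[B₂]³ / ([Z₂]³·[T]) = 0.00242.
(0.00302)·(0.0128)·(0.0157)³ / (([Z₂])³·(1.21)) = 0.00242
[Z₂]³ = 5.11×10⁻⁸ ⇒ [Z₂] = 0.00371 mol L⁻¹

[Z₂] = 0.00371 mol L⁻¹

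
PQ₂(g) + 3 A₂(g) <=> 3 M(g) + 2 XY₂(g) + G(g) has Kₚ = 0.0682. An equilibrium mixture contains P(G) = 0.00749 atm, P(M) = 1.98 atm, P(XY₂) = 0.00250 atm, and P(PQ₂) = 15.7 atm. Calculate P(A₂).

P(A₂) = 0.00698 atm

At equilibrium, Kₚ = P(M)³·P(XY₂)²·P(G) / (P(PQ₂)·P(A₂)³) = 0.0682.
(1.98)³·(0.00250)²·(0.00749) / ((15.7)·(P(A₂))³) = 0.0682
P(A₂)³ = 3.39×10⁻⁷ ⇒ P(A₂) = 0.00698 atm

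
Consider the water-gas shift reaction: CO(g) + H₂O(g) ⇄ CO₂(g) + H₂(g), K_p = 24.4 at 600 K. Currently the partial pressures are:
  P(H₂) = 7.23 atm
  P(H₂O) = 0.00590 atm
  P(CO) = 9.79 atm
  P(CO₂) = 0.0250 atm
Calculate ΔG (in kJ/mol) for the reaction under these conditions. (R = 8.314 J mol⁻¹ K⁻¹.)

ΔG = -10.2 kJ/mol

Q_p = P(CO₂)·P(H₂) / (P(CO)·P(H₂O)) = (0.0250)·(7.23) / ((9.79)·(0.00590)) = 3.13
ΔG = RT ln(Q_p/K_p) = (8.314 J mol⁻¹ K⁻¹)(600 K) × ln(3.13/24.4)
   = (4.988 kJ/mol)(-2.054) = -10.2 kJ/mol
ΔG < 0, so the forward reaction is spontaneous (proceeds forward).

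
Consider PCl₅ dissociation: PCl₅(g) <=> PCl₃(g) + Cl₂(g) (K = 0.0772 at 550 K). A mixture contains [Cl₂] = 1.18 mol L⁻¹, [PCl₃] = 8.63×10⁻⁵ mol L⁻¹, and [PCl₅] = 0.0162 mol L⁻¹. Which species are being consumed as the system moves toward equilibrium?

Q = [PCl₃]·[Cl₂] / [PCl₅] = (8.63×10⁻⁵)·(1.18) / (0.0162) = 0.00629
Q = 0.00629 < K = 0.0772: net forward reaction.

PCl₅ (reactants)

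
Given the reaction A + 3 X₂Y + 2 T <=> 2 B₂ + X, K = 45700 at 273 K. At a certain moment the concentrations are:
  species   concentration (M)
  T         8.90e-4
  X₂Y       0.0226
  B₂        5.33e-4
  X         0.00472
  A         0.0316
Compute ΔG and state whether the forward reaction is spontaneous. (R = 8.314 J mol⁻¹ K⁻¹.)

ΔG = -5.19 kJ/mol; the forward reaction is spontaneous

Q = [B₂]²·[X] / ([A]·[X₂Y]³·[T]²) = (5.33e-4)²·(0.00472) / ((0.0316)·(0.0226)³·(8.90e-4)²) = 4640
ΔG = RT ln(Q/K) = (8.314 J mol⁻¹ K⁻¹)(273 K) × ln(4640/45700)
   = (2.270 kJ/mol)(-2.287) = -5.19 kJ/mol
ΔG < 0, so the forward reaction is spontaneous (proceeds forward).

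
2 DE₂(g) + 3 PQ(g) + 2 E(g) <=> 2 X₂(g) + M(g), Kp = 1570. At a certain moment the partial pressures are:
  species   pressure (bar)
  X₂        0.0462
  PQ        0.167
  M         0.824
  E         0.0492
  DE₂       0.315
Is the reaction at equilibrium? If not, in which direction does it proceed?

neither direction; the system is at equilibrium

Qp = P(X₂)²·P(M) / (P(DE₂)²·P(PQ)³·P(E)²) = (0.0462)²·(0.824) / ((0.315)²·(0.167)³·(0.0492)²) = 1570
Qp = 1570 = Kp, so the system is already at equilibrium.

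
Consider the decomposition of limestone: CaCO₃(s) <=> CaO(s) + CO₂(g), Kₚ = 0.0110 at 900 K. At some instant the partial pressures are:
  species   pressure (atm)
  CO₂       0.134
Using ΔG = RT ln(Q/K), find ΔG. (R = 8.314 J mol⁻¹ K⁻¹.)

ΔG = 18.7 kJ/mol

(CaCO₃, CaO are pure solids — omitted from Qₚ.)
Qₚ = P(CO₂) = 0.134
ΔG = RT ln(Qₚ/Kₚ) = (8.314 J mol⁻¹ K⁻¹)(900 K) × ln(0.134/0.0110)
   = (7.483 kJ/mol)(2.500) = 18.7 kJ/mol
ΔG > 0, so the forward reaction is non-spontaneous (proceeds in reverse).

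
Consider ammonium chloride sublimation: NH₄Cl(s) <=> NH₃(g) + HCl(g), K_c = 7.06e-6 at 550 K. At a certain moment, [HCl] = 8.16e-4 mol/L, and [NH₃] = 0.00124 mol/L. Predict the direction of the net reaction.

(NH₄Cl is a pure solid — omitted from Q_c.)
Q_c = [NH₃]·[HCl] = (0.00124)·(8.16e-4) = 1.01e-6
Q_c = 1.01e-6 < K_c = 7.06e-6, so the forward reaction proceeds.

toward products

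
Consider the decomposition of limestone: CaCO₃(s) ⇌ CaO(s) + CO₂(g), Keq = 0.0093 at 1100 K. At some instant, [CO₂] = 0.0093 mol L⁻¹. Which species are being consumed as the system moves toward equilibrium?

(CaCO₃, CaO are pure solids — omitted from Q.)
Q = [CO₂] = 0.0093
Q = 0.0093 = Keq; the system is at equilibrium.

none (at equilibrium)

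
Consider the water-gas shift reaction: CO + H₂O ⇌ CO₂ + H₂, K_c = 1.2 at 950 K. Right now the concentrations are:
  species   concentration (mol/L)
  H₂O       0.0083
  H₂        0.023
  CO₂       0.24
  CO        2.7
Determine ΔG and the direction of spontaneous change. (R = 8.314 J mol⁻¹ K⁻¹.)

ΔG = -12.5 kJ/mol; the forward reaction is spontaneous

Q_c = [CO₂]·[H₂] / ([CO]·[H₂O]) = (0.24)·(0.023) / ((2.7)·(0.0083)) = 0.246
ΔG = RT ln(Q_c/K_c) = (8.314 J mol⁻¹ K⁻¹)(950 K) × ln(0.246/1.2)
   = (7.898 kJ/mol)(-1.585) = -12.5 kJ/mol
ΔG < 0, so the forward reaction is spontaneous (proceeds forward).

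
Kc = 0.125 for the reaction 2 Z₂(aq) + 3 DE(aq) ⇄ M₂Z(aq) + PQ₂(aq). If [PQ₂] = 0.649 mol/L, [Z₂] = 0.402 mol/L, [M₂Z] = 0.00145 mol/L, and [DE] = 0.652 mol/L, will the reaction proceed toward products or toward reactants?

to the right

Qc = [M₂Z]·[PQ₂] / ([Z₂]²·[DE]³) = (0.00145)·(0.649) / ((0.402)²·(0.652)³) = 0.0210
Qc = 0.0210 < Kc = 0.125, so the forward reaction proceeds.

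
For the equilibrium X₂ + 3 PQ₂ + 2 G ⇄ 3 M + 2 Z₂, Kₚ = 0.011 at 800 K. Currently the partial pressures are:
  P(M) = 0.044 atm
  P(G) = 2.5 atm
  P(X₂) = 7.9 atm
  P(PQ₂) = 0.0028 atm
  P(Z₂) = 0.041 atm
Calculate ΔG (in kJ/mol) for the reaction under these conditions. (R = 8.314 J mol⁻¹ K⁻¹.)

ΔG = 16.5 kJ/mol

Qₚ = P(M)³·P(Z₂)² / (P(X₂)·P(PQ₂)³·P(G)²) = (0.044)³·(0.041)² / ((7.9)·(0.0028)³·(2.5)²) = 0.132
ΔG = RT ln(Qₚ/Kₚ) = (8.314 J mol⁻¹ K⁻¹)(800 K) × ln(0.132/0.011)
   = (6.651 kJ/mol)(2.485) = 16.5 kJ/mol
ΔG > 0, so the forward reaction is non-spontaneous (proceeds in reverse).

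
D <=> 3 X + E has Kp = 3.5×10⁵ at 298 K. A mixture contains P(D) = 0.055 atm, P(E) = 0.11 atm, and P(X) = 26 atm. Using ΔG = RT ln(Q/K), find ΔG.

Qp = P(X)³·P(E) / P(D) = (26)³·(0.11) / (0.055) = 35200
ΔG = RT ln(Qp/Kp) = (8.314 J mol⁻¹ K⁻¹)(298 K) × ln(35200/3.5×10⁵)
   = (2.478 kJ/mol)(-2.297) = -5.69 kJ/mol
ΔG < 0, so the forward reaction is spontaneous (proceeds forward).

ΔG = -5.69 kJ/mol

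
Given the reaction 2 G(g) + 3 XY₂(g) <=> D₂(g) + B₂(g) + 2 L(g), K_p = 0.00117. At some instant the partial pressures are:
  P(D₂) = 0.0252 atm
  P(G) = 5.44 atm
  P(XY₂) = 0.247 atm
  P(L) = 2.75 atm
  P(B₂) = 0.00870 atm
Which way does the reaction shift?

to the left

Q_p = P(D₂)·P(B₂)·P(L)² / (P(G)²·P(XY₂)³) = (0.0252)·(0.00870)·(2.75)² / ((5.44)²·(0.247)³) = 0.00372
Q_p = 0.00372 > K_p = 0.00117, so the reverse reaction proceeds.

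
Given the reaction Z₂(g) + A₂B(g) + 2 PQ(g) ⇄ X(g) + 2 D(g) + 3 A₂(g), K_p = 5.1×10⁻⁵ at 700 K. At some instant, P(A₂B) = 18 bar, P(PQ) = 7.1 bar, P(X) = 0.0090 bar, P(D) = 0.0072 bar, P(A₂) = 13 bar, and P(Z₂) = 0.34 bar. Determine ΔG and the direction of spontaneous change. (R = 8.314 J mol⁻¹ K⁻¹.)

ΔG = -15.9 kJ/mol; the forward reaction is spontaneous

Q_p = P(X)·P(D)²·P(A₂)³ / (P(Z₂)·P(A₂B)·P(PQ)²) = (0.0090)·(0.0072)²·(13)³ / ((0.34)·(18)·(7.1)²) = 3.32×10⁻⁶
ΔG = RT ln(Q_p/K_p) = (8.314 J mol⁻¹ K⁻¹)(700 K) × ln(3.32×10⁻⁶/5.1×10⁻⁵)
   = (5.820 kJ/mol)(-2.732) = -15.9 kJ/mol
ΔG < 0, so the forward reaction is spontaneous (proceeds forward).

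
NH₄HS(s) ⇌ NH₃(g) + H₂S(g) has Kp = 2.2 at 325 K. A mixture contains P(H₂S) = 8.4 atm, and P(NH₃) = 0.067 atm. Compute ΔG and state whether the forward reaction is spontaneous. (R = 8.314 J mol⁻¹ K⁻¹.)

(NH₄HS is a pure solid — omitted from Qp.)
Qp = P(NH₃)·P(H₂S) = (0.067)·(8.4) = 0.563
ΔG = RT ln(Qp/Kp) = (8.314 J mol⁻¹ K⁻¹)(325 K) × ln(0.563/2.2)
   = (2.702 kJ/mol)(-1.363) = -3.68 kJ/mol
ΔG < 0, so the forward reaction is spontaneous (proceeds forward).

ΔG = -3.68 kJ/mol; the forward reaction is spontaneous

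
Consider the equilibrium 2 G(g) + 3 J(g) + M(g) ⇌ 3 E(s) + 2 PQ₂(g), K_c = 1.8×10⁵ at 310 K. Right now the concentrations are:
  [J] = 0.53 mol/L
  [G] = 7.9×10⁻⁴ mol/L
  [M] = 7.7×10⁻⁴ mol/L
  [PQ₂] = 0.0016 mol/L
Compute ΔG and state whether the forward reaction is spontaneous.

ΔG = -4.16 kJ/mol; the forward reaction is spontaneous

(E is a pure solid — omitted from Q_c.)
Q_c = [PQ₂]² / ([G]²·[J]³·[M]) = (0.0016)² / ((7.9×10⁻⁴)²·(0.53)³·(7.7×10⁻⁴)) = 35800
ΔG = RT ln(Q_c/K_c) = (8.314 J mol⁻¹ K⁻¹)(310 K) × ln(35800/1.8×10⁵)
   = (2.577 kJ/mol)(-1.615) = -4.16 kJ/mol
ΔG < 0, so the forward reaction is spontaneous (proceeds forward).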